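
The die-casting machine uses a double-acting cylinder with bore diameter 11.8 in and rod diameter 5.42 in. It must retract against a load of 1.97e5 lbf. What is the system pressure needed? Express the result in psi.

Rod-side annular area A_ann = π/4 × (11.8² − 5.42²) = 86.29 in^2
Retraction: pressure acts on the annular area.
P = F / A = 1.97e5 lbf / A

P ≈ 2280 psi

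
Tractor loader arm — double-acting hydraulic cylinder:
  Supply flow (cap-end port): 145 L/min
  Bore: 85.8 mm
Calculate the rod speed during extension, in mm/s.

Cap-side area A_cap = π/4 × (85.8 mm)² = 5782 mm^2
v = Q / A

v ≈ 418 mm/s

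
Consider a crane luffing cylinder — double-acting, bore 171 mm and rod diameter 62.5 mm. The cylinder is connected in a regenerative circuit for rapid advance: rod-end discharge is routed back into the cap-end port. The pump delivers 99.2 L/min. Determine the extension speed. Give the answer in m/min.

In regeneration the rod-end outflow joins the pump flow into the cap end, so the net volume the pump must supply per unit advance equals the rod cross-section area.
Rod cross-section A_rod = π/4 × (62.5 mm)² = 3068 mm^2
v = Q_pump / A_rod

v ≈ 32.3 m/min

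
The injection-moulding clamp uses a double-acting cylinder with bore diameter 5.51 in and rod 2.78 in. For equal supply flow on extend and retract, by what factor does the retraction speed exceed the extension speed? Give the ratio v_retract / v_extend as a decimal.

v_ret/v_ext ≈ 1.34

Cap-side area A_cap = π/4 × (5.51 in)² = 23.84 in^2
Rod-side annular area A_ann = π/4 × (5.51² − 2.78²) = 17.77 in^2
For equal Q, v ∝ 1/A, so v_ret/v_ext = A_cap/A_ann.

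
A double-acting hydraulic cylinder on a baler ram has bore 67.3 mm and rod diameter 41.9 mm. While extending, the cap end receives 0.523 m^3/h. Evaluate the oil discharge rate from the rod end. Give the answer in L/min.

Cap-side area A_cap = π/4 × (67.3 mm)² = 3557 mm^2
Rod-side annular area A_ann = π/4 × (67.3² − 41.9²) = 2178 mm^2
Piston speed v = Q_in/A_cap; rod-end outflow Q_out = v × A_ann = Q_in × A_ann/A_cap.

Q_out ≈ 5.34 L/min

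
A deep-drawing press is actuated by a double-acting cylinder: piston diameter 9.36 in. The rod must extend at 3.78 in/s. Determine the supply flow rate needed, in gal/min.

Q ≈ 67.6 gal/min

Cap-side area A_cap = π/4 × (9.36 in)² = 68.81 in^2
Q = A × v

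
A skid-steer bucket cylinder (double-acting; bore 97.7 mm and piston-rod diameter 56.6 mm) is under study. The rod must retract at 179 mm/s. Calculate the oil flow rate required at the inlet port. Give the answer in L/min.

Rod-side annular area A_ann = π/4 × (97.7² − 56.6²) = 4981 mm^2
Q = A × v

Q ≈ 53.5 L/min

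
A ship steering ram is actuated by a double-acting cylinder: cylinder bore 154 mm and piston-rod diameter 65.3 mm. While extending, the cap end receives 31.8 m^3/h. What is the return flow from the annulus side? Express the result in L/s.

Q_out ≈ 7.25 L/s

Cap-side area A_cap = π/4 × (154 mm)² = 18630 mm^2
Rod-side annular area A_ann = π/4 × (154² − 65.3²) = 15280 mm^2
Piston speed v = Q_in/A_cap; rod-end outflow Q_out = v × A_ann = Q_in × A_ann/A_cap.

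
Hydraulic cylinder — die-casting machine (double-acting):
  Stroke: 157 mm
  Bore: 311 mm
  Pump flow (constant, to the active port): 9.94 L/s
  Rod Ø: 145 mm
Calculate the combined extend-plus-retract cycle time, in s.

Cap-side area A_cap = π/4 × (311 mm)² = 75960 mm^2
Rod-side annular area A_ann = π/4 × (311² − 145²) = 59450 mm^2
t_ext = A_cap·L/Q = 1.200 s
t_ret = A_ann·L/Q = 0.9390 s
t_cycle = t_ext + t_ret

t ≈ 2.14 s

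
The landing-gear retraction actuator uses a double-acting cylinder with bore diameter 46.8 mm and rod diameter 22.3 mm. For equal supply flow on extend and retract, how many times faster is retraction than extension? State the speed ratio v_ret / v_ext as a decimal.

Cap-side area A_cap = π/4 × (46.8 mm)² = 1720 mm^2
Rod-side annular area A_ann = π/4 × (46.8² − 22.3²) = 1330 mm^2
For equal Q, v ∝ 1/A, so v_ret/v_ext = A_cap/A_ann.

v_ret/v_ext ≈ 1.29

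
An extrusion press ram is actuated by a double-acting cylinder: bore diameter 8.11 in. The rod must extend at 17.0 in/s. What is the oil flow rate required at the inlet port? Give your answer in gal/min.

Q ≈ 228 gal/min

Cap-side area A_cap = π/4 × (8.11 in)² = 51.66 in^2
Q = A × v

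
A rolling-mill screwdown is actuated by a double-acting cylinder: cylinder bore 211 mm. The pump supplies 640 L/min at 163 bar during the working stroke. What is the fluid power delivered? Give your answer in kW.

W ≈ 174 kW

Hydraulic power = P × Q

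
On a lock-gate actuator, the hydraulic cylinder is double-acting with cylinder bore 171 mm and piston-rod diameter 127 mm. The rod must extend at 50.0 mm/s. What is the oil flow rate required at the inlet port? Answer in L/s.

Q ≈ 1.15 L/s

Cap-side area A_cap = π/4 × (171 mm)² = 22970 mm^2
Q = A × v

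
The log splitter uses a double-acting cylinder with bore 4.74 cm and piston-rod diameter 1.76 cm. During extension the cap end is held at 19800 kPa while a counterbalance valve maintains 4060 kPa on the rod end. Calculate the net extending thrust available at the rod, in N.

F ≈ 28800 N

Cap-side area A_cap = π/4 × (4.74 cm)² = 17.65 cm^2
Rod-side annular area A_ann = π/4 × (4.74² − 1.76²) = 15.21 cm^2
Net thrust = P_cap·A_cap − P_rod·A_ann = 34940 N − 6177 N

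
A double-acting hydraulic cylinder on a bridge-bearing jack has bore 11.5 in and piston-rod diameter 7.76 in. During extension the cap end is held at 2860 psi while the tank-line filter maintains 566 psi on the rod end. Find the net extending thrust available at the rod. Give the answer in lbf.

Cap-side area A_cap = π/4 × (11.5 in)² = 103.9 in^2
Rod-side annular area A_ann = π/4 × (11.5² − 7.76²) = 56.57 in^2
Net thrust = P_cap·A_cap − P_rod·A_ann = 2.971e5 lbf − 32020 lbf

F ≈ 2.65e5 lbf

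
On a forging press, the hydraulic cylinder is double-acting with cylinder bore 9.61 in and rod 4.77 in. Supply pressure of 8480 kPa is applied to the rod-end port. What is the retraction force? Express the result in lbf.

F ≈ 67200 lbf

Rod-side annular area A_ann = π/4 × (9.61² − 4.77²) = 54.66 in^2
On retraction the pressure acts on the annular area (bore minus rod).
F = P × A_ann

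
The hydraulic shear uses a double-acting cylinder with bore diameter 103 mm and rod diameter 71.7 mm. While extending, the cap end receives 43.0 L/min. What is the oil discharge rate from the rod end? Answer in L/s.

Q_out ≈ 0.369 L/s

Cap-side area A_cap = π/4 × (103 mm)² = 8332 mm^2
Rod-side annular area A_ann = π/4 × (103² − 71.7²) = 4295 mm^2
Piston speed v = Q_in/A_cap; rod-end outflow Q_out = v × A_ann = Q_in × A_ann/A_cap.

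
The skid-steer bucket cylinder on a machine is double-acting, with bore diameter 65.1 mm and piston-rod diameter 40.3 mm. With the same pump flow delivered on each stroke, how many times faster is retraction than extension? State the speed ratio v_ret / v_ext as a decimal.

Cap-side area A_cap = π/4 × (65.1 mm)² = 3329 mm^2
Rod-side annular area A_ann = π/4 × (65.1² − 40.3²) = 2053 mm^2
For equal Q, v ∝ 1/A, so v_ret/v_ext = A_cap/A_ann.

v_ret/v_ext ≈ 1.62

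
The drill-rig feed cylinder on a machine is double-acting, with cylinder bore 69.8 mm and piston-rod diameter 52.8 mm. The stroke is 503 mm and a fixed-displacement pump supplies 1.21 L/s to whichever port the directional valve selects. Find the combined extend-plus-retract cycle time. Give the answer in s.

Cap-side area A_cap = π/4 × (69.8 mm)² = 3826 mm^2
Rod-side annular area A_ann = π/4 × (69.8² − 52.8²) = 1637 mm^2
t_ext = A_cap·L/Q = 1.591 s
t_ret = A_ann·L/Q = 0.6805 s
t_cycle = t_ext + t_ret

t ≈ 2.27 s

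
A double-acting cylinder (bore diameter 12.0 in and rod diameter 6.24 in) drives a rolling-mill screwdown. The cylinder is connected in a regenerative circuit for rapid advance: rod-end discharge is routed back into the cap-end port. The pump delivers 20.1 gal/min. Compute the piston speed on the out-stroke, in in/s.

v ≈ 2.53 in/s

In regeneration the rod-end outflow joins the pump flow into the cap end, so the net volume the pump must supply per unit advance equals the rod cross-section area.
Rod cross-section A_rod = π/4 × (6.24 in)² = 30.58 in^2
v = Q_pump / A_rod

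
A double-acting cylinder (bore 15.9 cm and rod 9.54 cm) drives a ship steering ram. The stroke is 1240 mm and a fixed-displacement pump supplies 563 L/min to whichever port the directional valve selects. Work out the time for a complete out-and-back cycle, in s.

Cap-side area A_cap = π/4 × (15.9 cm)² = 198.6 cm^2
Rod-side annular area A_ann = π/4 × (15.9² − 9.54²) = 127.1 cm^2
t_ext = A_cap·L/Q = 2.624 s
t_ret = A_ann·L/Q = 1.679 s
t_cycle = t_ext + t_ret

t ≈ 4.30 s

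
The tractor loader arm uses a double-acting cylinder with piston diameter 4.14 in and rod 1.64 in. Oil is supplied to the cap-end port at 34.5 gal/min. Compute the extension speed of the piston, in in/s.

Cap-side area A_cap = π/4 × (4.14 in)² = 13.46 in^2
v = Q / A

v ≈ 9.87 in/s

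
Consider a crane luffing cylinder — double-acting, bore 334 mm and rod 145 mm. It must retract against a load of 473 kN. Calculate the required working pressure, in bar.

P ≈ 66.5 bar

Rod-side annular area A_ann = π/4 × (334² − 145²) = 71100 mm^2
Retraction: pressure acts on the annular area.
P = F / A = 473 kN / A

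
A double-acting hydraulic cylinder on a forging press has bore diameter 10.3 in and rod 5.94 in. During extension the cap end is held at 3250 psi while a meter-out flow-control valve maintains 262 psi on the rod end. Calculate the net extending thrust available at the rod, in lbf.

F ≈ 2.56e5 lbf

Cap-side area A_cap = π/4 × (10.3 in)² = 83.32 in^2
Rod-side annular area A_ann = π/4 × (10.3² − 5.94²) = 55.61 in^2
Net thrust = P_cap·A_cap − P_rod·A_ann = 2.708e5 lbf − 14570 lbf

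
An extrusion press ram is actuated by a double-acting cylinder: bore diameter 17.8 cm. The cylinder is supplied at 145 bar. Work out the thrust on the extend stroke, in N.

Cap-side area A_cap = π/4 × (17.8 cm)² = 248.8 cm^2
F = P × A_cap = 145 bar × A_cap

F ≈ 3.61e5 N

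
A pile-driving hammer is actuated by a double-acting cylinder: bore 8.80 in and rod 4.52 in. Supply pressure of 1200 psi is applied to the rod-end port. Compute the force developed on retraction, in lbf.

F ≈ 53700 lbf

Rod-side annular area A_ann = π/4 × (8.80² − 4.52²) = 44.78 in^2
On retraction the pressure acts on the annular area (bore minus rod).
F = P × A_ann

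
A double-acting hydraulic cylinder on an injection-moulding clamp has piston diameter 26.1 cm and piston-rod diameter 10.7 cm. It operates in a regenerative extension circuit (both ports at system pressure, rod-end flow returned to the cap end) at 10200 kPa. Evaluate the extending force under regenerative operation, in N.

F ≈ 91700 N

With equal pressure on both faces, forces on the annular region cancel; the net push is pressure × rod cross-section.
Rod cross-section A_rod = π/4 × (10.7 cm)² = 89.92 cm^2
F = P × A_rod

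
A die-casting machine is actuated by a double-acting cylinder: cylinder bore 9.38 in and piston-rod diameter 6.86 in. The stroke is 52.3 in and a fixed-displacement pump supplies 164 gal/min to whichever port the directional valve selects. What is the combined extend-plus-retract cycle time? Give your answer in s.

t ≈ 8.39 s

Cap-side area A_cap = π/4 × (9.38 in)² = 69.10 in^2
Rod-side annular area A_ann = π/4 × (9.38² − 6.86²) = 32.14 in^2
t_ext = A_cap·L/Q = 5.724 s
t_ret = A_ann·L/Q = 2.662 s
t_cycle = t_ext + t_ret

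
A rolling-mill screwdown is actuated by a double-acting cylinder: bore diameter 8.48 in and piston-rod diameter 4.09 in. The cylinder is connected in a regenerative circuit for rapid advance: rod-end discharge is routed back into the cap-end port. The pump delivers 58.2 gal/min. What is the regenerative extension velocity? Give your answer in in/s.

In regeneration the rod-end outflow joins the pump flow into the cap end, so the net volume the pump must supply per unit advance equals the rod cross-section area.
Rod cross-section A_rod = π/4 × (4.09 in)² = 13.14 in^2
v = Q_pump / A_rod

v ≈ 17.1 in/s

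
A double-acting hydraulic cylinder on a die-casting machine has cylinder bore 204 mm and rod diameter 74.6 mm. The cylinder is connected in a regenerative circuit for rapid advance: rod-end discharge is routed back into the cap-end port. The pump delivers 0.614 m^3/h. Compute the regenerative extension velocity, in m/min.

v ≈ 2.34 m/min

In regeneration the rod-end outflow joins the pump flow into the cap end, so the net volume the pump must supply per unit advance equals the rod cross-section area.
Rod cross-section A_rod = π/4 × (74.6 mm)² = 4371 mm^2
v = Q_pump / A_rod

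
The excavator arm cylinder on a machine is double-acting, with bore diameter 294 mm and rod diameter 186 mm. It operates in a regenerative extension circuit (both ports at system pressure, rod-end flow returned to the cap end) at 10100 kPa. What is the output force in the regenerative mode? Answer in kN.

F ≈ 274 kN

With equal pressure on both faces, forces on the annular region cancel; the net push is pressure × rod cross-section.
Rod cross-section A_rod = π/4 × (186 mm)² = 27170 mm^2
F = P × A_rod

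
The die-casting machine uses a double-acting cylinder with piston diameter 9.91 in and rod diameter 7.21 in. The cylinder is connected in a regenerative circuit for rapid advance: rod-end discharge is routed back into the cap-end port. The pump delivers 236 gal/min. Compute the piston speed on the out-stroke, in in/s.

v ≈ 22.3 in/s

In regeneration the rod-end outflow joins the pump flow into the cap end, so the net volume the pump must supply per unit advance equals the rod cross-section area.
Rod cross-section A_rod = π/4 × (7.21 in)² = 40.83 in^2
v = Q_pump / A_rod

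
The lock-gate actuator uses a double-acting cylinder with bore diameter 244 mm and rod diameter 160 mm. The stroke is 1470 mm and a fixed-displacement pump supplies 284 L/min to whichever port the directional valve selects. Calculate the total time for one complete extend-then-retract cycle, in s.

Cap-side area A_cap = π/4 × (244 mm)² = 46760 mm^2
Rod-side annular area A_ann = π/4 × (244² − 160²) = 26650 mm^2
t_ext = A_cap·L/Q = 14.52 s
t_ret = A_ann·L/Q = 8.278 s
t_cycle = t_ext + t_ret

t ≈ 22.8 s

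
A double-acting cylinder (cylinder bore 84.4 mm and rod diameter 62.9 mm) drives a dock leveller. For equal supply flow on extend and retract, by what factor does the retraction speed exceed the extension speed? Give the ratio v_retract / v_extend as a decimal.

v_ret/v_ext ≈ 2.25

Cap-side area A_cap = π/4 × (84.4 mm)² = 5595 mm^2
Rod-side annular area A_ann = π/4 × (84.4² − 62.9²) = 2487 mm^2
For equal Q, v ∝ 1/A, so v_ret/v_ext = A_cap/A_ann.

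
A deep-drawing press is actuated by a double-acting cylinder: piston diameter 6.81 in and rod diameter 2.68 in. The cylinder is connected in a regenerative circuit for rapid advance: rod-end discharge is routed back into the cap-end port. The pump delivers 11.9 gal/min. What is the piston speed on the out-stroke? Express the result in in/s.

In regeneration the rod-end outflow joins the pump flow into the cap end, so the net volume the pump must supply per unit advance equals the rod cross-section area.
Rod cross-section A_rod = π/4 × (2.68 in)² = 5.641 in^2
v = Q_pump / A_rod

v ≈ 8.12 in/s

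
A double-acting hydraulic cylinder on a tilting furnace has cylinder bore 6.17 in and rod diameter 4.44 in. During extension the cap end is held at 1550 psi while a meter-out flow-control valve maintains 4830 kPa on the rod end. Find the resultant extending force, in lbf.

Cap-side area A_cap = π/4 × (6.17 in)² = 29.90 in^2
Rod-side annular area A_ann = π/4 × (6.17² − 4.44²) = 14.42 in^2
Net thrust = P_cap·A_cap − P_rod·A_ann = 46340 lbf − 10100 lbf

F ≈ 36200 lbf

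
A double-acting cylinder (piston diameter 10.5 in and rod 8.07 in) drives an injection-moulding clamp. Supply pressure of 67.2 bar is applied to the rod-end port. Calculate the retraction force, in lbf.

Rod-side annular area A_ann = π/4 × (10.5² − 8.07²) = 35.44 in^2
On retraction the pressure acts on the annular area (bore minus rod).
F = P × A_ann

F ≈ 34500 lbf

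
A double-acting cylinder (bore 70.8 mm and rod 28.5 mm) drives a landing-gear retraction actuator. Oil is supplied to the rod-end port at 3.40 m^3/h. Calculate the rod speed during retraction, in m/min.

v ≈ 17.2 m/min

Rod-side annular area A_ann = π/4 × (70.8² − 28.5²) = 3299 mm^2
Flow into the rod-end port fills the annular volume.
v = Q / A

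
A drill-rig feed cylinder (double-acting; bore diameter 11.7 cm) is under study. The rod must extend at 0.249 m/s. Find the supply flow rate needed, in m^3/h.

Cap-side area A_cap = π/4 × (11.7 cm)² = 107.5 cm^2
Q = A × v

Q ≈ 9.64 m^3/h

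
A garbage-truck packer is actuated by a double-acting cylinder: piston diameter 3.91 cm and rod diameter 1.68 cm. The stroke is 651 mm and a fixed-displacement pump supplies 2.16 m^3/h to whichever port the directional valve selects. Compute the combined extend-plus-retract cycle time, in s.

Cap-side area A_cap = π/4 × (3.91 cm)² = 12.01 cm^2
Rod-side annular area A_ann = π/4 × (3.91² − 1.68²) = 9.791 cm^2
t_ext = A_cap·L/Q = 1.303 s
t_ret = A_ann·L/Q = 1.062 s
t_cycle = t_ext + t_ret

t ≈ 2.37 s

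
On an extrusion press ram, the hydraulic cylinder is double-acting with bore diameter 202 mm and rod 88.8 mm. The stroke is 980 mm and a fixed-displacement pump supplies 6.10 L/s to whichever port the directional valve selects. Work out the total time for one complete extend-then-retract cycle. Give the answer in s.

t ≈ 9.30 s

Cap-side area A_cap = π/4 × (202 mm)² = 32050 mm^2
Rod-side annular area A_ann = π/4 × (202² − 88.8²) = 25850 mm^2
t_ext = A_cap·L/Q = 5.149 s
t_ret = A_ann·L/Q = 4.154 s
t_cycle = t_ext + t_ret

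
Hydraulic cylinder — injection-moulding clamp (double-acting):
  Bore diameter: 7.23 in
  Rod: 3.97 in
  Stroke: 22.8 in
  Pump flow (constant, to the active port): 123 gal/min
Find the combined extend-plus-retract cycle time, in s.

Cap-side area A_cap = π/4 × (7.23 in)² = 41.06 in^2
Rod-side annular area A_ann = π/4 × (7.23² − 3.97²) = 28.68 in^2
t_ext = A_cap·L/Q = 1.977 s
t_ret = A_ann·L/Q = 1.381 s
t_cycle = t_ext + t_ret

t ≈ 3.36 s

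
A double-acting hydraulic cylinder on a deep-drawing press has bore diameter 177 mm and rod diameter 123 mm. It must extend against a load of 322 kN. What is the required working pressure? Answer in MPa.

P ≈ 13.1 MPa

Cap-side area A_cap = π/4 × (177 mm)² = 24610 mm^2
P = F / A = 322 kN / A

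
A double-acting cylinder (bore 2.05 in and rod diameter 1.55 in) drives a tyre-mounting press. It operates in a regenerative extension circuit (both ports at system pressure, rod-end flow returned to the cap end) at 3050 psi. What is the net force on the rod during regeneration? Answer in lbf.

With equal pressure on both faces, forces on the annular region cancel; the net push is pressure × rod cross-section.
Rod cross-section A_rod = π/4 × (1.55 in)² = 1.887 in^2
F = P × A_rod

F ≈ 5760 lbf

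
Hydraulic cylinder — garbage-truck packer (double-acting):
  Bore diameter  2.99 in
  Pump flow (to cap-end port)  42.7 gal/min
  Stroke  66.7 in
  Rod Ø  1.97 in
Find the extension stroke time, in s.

t ≈ 2.85 s

Cap-side area A_cap = π/4 × (2.99 in)² = 7.022 in^2
Swept volume V = A × L; t = V / Q = A·L / Q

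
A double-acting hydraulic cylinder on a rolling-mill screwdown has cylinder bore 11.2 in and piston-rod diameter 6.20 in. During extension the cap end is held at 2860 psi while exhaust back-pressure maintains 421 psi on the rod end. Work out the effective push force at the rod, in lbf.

Cap-side area A_cap = π/4 × (11.2 in)² = 98.52 in^2
Rod-side annular area A_ann = π/4 × (11.2² − 6.20²) = 68.33 in^2
Net thrust = P_cap·A_cap − P_rod·A_ann = 2.818e5 lbf − 28770 lbf

F ≈ 2.53e5 lbf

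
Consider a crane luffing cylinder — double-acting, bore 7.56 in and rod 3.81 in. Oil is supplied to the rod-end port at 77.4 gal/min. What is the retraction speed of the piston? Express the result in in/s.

Rod-side annular area A_ann = π/4 × (7.56² − 3.81²) = 33.49 in^2
Flow into the rod-end port fills the annular volume.
v = Q / A

v ≈ 8.90 in/s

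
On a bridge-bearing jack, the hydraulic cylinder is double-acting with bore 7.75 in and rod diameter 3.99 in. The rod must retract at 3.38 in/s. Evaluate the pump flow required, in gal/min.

Rod-side annular area A_ann = π/4 × (7.75² − 3.99²) = 34.67 in^2
Q = A × v

Q ≈ 30.4 gal/min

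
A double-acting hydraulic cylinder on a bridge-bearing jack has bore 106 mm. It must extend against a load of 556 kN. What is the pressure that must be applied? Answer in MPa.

Cap-side area A_cap = π/4 × (106 mm)² = 8825 mm^2
P = F / A = 556 kN / A

P ≈ 63.0 MPa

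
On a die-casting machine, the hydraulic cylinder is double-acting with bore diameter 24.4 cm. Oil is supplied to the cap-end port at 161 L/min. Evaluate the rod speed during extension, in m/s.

v ≈ 0.0574 m/s

Cap-side area A_cap = π/4 × (24.4 cm)² = 467.6 cm^2
v = Q / A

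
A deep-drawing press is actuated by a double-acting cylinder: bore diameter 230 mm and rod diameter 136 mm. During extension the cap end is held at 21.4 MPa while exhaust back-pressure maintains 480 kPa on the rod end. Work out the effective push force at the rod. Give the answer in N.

Cap-side area A_cap = π/4 × (230 mm)² = 41550 mm^2
Rod-side annular area A_ann = π/4 × (230² − 136²) = 27020 mm^2
Net thrust = P_cap·A_cap − P_rod·A_ann = 8.891e5 N − 12970 N

F ≈ 8.76e5 N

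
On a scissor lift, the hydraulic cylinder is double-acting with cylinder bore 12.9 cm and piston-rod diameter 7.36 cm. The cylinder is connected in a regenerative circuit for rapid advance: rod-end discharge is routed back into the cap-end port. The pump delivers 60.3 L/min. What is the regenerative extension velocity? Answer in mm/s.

In regeneration the rod-end outflow joins the pump flow into the cap end, so the net volume the pump must supply per unit advance equals the rod cross-section area.
Rod cross-section A_rod = π/4 × (7.36 cm)² = 42.54 cm^2
v = Q_pump / A_rod

v ≈ 236 mm/s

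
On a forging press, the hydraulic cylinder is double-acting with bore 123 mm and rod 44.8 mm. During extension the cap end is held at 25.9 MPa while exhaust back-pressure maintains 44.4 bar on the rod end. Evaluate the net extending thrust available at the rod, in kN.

Cap-side area A_cap = π/4 × (123 mm)² = 11880 mm^2
Rod-side annular area A_ann = π/4 × (123² − 44.8²) = 10310 mm^2
Net thrust = P_cap·A_cap − P_rod·A_ann = 307.8 kN − 45.76 kN

F ≈ 262 kN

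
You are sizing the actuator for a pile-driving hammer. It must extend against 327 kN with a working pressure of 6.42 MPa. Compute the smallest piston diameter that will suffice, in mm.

D ≈ 255 mm

Extension force acts on the full piston face: F = P × (π/4)D².
D = √(4F / (πP)) = √(4 × 327 kN / (π × 6.42 MPa))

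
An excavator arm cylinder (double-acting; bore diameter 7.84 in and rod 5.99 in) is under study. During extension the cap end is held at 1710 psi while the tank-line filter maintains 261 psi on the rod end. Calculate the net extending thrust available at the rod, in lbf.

F ≈ 77300 lbf

Cap-side area A_cap = π/4 × (7.84 in)² = 48.27 in^2
Rod-side annular area A_ann = π/4 × (7.84² − 5.99²) = 20.09 in^2
Net thrust = P_cap·A_cap − P_rod·A_ann = 82550 lbf − 5245 lbf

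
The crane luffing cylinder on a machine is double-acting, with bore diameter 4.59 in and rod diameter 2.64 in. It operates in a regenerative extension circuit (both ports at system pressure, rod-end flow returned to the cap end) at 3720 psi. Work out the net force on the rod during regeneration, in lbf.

With equal pressure on both faces, forces on the annular region cancel; the net push is pressure × rod cross-section.
Rod cross-section A_rod = π/4 × (2.64 in)² = 5.474 in^2
F = P × A_rod

F ≈ 20400 lbf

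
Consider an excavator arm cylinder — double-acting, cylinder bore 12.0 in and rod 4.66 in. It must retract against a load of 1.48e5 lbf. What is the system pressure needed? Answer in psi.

Rod-side annular area A_ann = π/4 × (12.0² − 4.66²) = 96.04 in^2
Retraction: pressure acts on the annular area.
P = F / A = 1.48e5 lbf / A

P ≈ 1540 psi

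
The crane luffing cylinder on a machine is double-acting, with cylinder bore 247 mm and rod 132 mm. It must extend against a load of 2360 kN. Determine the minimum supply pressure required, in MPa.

Cap-side area A_cap = π/4 × (247 mm)² = 47920 mm^2
P = F / A = 2360 kN / A

P ≈ 49.3 MPa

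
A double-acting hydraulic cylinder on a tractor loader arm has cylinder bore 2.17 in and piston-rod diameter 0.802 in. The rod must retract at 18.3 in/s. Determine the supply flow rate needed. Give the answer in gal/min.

Q ≈ 15.2 gal/min

Rod-side annular area A_ann = π/4 × (2.17² − 0.802²) = 3.193 in^2
Q = A × v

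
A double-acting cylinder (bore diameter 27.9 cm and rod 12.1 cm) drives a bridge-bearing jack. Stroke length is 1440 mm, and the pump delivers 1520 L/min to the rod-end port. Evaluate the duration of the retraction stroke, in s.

Rod-side annular area A_ann = π/4 × (27.9² − 12.1²) = 496.4 cm^2
Swept volume V = A × L; t = V / Q = A·L / Q

t ≈ 2.82 s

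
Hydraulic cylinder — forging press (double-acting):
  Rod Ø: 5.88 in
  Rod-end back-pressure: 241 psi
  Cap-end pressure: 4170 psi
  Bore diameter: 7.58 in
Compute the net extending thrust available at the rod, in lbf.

F ≈ 1.84e5 lbf

Cap-side area A_cap = π/4 × (7.58 in)² = 45.13 in^2
Rod-side annular area A_ann = π/4 × (7.58² − 5.88²) = 17.97 in^2
Net thrust = P_cap·A_cap − P_rod·A_ann = 1.882e5 lbf − 4331 lbf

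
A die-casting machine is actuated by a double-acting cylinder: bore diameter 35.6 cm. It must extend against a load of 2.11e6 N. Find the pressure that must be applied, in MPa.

Cap-side area A_cap = π/4 × (35.6 cm)² = 995.4 cm^2
P = F / A = 2.11e6 N / A

P ≈ 21.2 MPa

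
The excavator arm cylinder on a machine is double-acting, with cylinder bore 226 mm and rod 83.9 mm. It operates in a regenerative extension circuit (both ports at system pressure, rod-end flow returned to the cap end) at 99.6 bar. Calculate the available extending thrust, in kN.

With equal pressure on both faces, forces on the annular region cancel; the net push is pressure × rod cross-section.
Rod cross-section A_rod = π/4 × (83.9 mm)² = 5529 mm^2
F = P × A_rod

F ≈ 55.1 kN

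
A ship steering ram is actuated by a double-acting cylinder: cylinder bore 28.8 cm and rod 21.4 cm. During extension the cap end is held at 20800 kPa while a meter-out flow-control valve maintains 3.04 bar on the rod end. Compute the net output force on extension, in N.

F ≈ 1.35e6 N

Cap-side area A_cap = π/4 × (28.8 cm)² = 651.4 cm^2
Rod-side annular area A_ann = π/4 × (28.8² − 21.4²) = 291.8 cm^2
Net thrust = P_cap·A_cap − P_rod·A_ann = 1.355e6 N − 8869 N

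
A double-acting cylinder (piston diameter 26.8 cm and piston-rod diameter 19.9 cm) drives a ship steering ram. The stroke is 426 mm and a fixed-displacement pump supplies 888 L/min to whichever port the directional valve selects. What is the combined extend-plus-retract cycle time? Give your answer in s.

t ≈ 2.35 s

Cap-side area A_cap = π/4 × (26.8 cm)² = 564.1 cm^2
Rod-side annular area A_ann = π/4 × (26.8² − 19.9²) = 253.1 cm^2
t_ext = A_cap·L/Q = 1.624 s
t_ret = A_ann·L/Q = 0.7285 s
t_cycle = t_ext + t_ret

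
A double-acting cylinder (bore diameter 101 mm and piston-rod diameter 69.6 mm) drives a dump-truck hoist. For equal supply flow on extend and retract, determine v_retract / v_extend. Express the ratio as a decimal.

Cap-side area A_cap = π/4 × (101 mm)² = 8012 mm^2
Rod-side annular area A_ann = π/4 × (101² − 69.6²) = 4207 mm^2
For equal Q, v ∝ 1/A, so v_ret/v_ext = A_cap/A_ann.

v_ret/v_ext ≈ 1.90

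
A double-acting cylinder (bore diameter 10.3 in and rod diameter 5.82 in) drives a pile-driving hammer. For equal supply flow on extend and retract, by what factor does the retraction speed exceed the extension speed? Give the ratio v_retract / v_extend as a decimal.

Cap-side area A_cap = π/4 × (10.3 in)² = 83.32 in^2
Rod-side annular area A_ann = π/4 × (10.3² − 5.82²) = 56.72 in^2
For equal Q, v ∝ 1/A, so v_ret/v_ext = A_cap/A_ann.

v_ret/v_ext ≈ 1.47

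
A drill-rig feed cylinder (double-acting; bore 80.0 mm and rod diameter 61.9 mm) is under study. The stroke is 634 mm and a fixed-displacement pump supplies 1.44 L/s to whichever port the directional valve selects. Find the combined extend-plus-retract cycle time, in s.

Cap-side area A_cap = π/4 × (80.0 mm)² = 5027 mm^2
Rod-side annular area A_ann = π/4 × (80.0² − 61.9²) = 2017 mm^2
t_ext = A_cap·L/Q = 2.213 s
t_ret = A_ann·L/Q = 0.8881 s
t_cycle = t_ext + t_ret

t ≈ 3.10 s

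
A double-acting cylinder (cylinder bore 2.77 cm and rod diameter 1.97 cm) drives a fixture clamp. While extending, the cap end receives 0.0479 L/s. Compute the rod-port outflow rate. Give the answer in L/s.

Q_out ≈ 0.0237 L/s

Cap-side area A_cap = π/4 × (2.77 cm)² = 6.026 cm^2
Rod-side annular area A_ann = π/4 × (2.77² − 1.97²) = 2.978 cm^2
Piston speed v = Q_in/A_cap; rod-end outflow Q_out = v × A_ann = Q_in × A_ann/A_cap.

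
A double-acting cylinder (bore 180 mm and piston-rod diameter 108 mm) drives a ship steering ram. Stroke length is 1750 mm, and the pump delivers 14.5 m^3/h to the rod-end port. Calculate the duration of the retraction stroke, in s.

t ≈ 7.08 s

Rod-side annular area A_ann = π/4 × (180² − 108²) = 16290 mm^2
Swept volume V = A × L; t = V / Q = A·L / Q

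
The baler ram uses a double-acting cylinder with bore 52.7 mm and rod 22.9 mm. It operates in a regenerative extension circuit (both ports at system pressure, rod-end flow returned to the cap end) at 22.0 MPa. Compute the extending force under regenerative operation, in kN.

F ≈ 9.06 kN

With equal pressure on both faces, forces on the annular region cancel; the net push is pressure × rod cross-section.
Rod cross-section A_rod = π/4 × (22.9 mm)² = 411.9 mm^2
F = P × A_rod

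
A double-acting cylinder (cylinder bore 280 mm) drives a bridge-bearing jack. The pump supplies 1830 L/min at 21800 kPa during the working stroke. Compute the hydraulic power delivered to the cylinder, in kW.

W ≈ 665 kW

Hydraulic power = P × Q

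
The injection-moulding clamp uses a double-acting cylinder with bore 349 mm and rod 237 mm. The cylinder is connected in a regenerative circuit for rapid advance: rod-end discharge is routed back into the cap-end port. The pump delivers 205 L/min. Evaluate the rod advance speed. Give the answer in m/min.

v ≈ 4.65 m/min

In regeneration the rod-end outflow joins the pump flow into the cap end, so the net volume the pump must supply per unit advance equals the rod cross-section area.
Rod cross-section A_rod = π/4 × (237 mm)² = 44120 mm^2
v = Q_pump / A_rod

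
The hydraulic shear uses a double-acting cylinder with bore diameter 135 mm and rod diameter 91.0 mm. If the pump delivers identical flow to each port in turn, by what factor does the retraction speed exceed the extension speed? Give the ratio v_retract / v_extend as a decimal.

v_ret/v_ext ≈ 1.83

Cap-side area A_cap = π/4 × (135 mm)² = 14310 mm^2
Rod-side annular area A_ann = π/4 × (135² − 91.0²) = 7810 mm^2
For equal Q, v ∝ 1/A, so v_ret/v_ext = A_cap/A_ann.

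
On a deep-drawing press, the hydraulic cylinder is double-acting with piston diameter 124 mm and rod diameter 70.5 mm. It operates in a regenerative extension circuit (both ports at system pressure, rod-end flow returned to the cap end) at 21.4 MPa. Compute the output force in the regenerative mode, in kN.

With equal pressure on both faces, forces on the annular region cancel; the net push is pressure × rod cross-section.
Rod cross-section A_rod = π/4 × (70.5 mm)² = 3904 mm^2
F = P × A_rod

F ≈ 83.5 kN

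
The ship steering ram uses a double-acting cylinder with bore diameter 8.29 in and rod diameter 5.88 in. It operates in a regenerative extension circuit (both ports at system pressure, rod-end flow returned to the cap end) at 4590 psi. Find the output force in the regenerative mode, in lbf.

F ≈ 1.25e5 lbf

With equal pressure on both faces, forces on the annular region cancel; the net push is pressure × rod cross-section.
Rod cross-section A_rod = π/4 × (5.88 in)² = 27.15 in^2
F = P × A_rod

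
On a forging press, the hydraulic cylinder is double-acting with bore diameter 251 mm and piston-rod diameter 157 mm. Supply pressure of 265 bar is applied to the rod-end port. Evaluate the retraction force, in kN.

Rod-side annular area A_ann = π/4 × (251² − 157²) = 30120 mm^2
On retraction the pressure acts on the annular area (bore minus rod).
F = P × A_ann

F ≈ 798 kN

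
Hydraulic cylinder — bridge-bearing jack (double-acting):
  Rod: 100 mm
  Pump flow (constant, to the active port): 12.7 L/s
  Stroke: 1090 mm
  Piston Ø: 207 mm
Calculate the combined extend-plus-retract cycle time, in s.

Cap-side area A_cap = π/4 × (207 mm)² = 33650 mm^2
Rod-side annular area A_ann = π/4 × (207² − 100²) = 25800 mm^2
t_ext = A_cap·L/Q = 2.888 s
t_ret = A_ann·L/Q = 2.214 s
t_cycle = t_ext + t_ret

t ≈ 5.10 s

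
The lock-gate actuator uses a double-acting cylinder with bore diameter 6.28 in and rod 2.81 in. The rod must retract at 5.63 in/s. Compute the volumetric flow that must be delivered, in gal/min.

Q ≈ 36.2 gal/min

Rod-side annular area A_ann = π/4 × (6.28² − 2.81²) = 24.77 in^2
Q = A × v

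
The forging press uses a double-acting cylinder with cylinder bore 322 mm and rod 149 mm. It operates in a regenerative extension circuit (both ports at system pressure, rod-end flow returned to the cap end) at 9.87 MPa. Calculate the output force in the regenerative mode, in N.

With equal pressure on both faces, forces on the annular region cancel; the net push is pressure × rod cross-section.
Rod cross-section A_rod = π/4 × (149 mm)² = 17440 mm^2
F = P × A_rod

F ≈ 1.72e5 N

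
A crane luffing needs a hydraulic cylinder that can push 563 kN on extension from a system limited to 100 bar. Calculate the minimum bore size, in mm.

Extension force acts on the full piston face: F = P × (π/4)D².
D = √(4F / (πP)) = √(4 × 563 kN / (π × 100 bar))

D ≈ 268 mm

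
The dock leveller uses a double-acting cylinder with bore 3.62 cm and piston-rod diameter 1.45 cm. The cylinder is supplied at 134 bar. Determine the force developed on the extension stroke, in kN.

Cap-side area A_cap = π/4 × (3.62 cm)² = 10.29 cm^2
F = P × A_cap = 134 bar × A_cap

F ≈ 13.8 kN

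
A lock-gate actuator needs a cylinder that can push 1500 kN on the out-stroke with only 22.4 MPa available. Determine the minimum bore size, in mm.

Extension force acts on the full piston face: F = P × (π/4)D².
D = √(4F / (πP)) = √(4 × 1500 kN / (π × 22.4 MPa))

D ≈ 292 mm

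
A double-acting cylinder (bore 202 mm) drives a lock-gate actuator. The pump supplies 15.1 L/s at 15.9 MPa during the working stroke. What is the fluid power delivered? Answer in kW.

Hydraulic power = P × Q

W ≈ 240 kW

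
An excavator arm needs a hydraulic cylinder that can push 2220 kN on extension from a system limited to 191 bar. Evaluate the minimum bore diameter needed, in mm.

D ≈ 385 mm

Extension force acts on the full piston face: F = P × (π/4)D².
D = √(4F / (πP)) = √(4 × 2220 kN / (π × 191 bar))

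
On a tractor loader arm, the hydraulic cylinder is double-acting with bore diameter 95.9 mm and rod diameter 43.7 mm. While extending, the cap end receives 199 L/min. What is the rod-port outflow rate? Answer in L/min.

Cap-side area A_cap = π/4 × (95.9 mm)² = 7223 mm^2
Rod-side annular area A_ann = π/4 × (95.9² − 43.7²) = 5723 mm^2
Piston speed v = Q_in/A_cap; rod-end outflow Q_out = v × A_ann = Q_in × A_ann/A_cap.

Q_out ≈ 158 L/min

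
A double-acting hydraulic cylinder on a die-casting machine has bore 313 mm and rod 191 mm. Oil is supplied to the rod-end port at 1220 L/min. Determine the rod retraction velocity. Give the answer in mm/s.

v ≈ 421 mm/s

Rod-side annular area A_ann = π/4 × (313² − 191²) = 48290 mm^2
Flow into the rod-end port fills the annular volume.
v = Q / A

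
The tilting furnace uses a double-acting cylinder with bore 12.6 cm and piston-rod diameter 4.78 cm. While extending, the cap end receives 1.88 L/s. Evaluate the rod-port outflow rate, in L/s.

Q_out ≈ 1.61 L/s

Cap-side area A_cap = π/4 × (12.6 cm)² = 124.7 cm^2
Rod-side annular area A_ann = π/4 × (12.6² − 4.78²) = 106.7 cm^2
Piston speed v = Q_in/A_cap; rod-end outflow Q_out = v × A_ann = Q_in × A_ann/A_cap.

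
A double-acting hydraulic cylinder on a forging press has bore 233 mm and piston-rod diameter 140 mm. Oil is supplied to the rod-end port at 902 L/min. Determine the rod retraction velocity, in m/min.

Rod-side annular area A_ann = π/4 × (233² − 140²) = 27240 mm^2
Flow into the rod-end port fills the annular volume.
v = Q / A

v ≈ 33.1 m/min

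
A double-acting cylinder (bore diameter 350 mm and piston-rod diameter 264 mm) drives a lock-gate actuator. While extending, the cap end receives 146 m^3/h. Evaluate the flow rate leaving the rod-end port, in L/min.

Cap-side area A_cap = π/4 × (350 mm)² = 96210 mm^2
Rod-side annular area A_ann = π/4 × (350² − 264²) = 41470 mm^2
Piston speed v = Q_in/A_cap; rod-end outflow Q_out = v × A_ann = Q_in × A_ann/A_cap.

Q_out ≈ 1050 L/min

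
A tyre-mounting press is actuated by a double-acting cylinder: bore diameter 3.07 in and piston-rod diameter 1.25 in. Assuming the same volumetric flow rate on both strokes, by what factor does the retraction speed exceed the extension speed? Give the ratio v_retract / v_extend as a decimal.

v_ret/v_ext ≈ 1.20

Cap-side area A_cap = π/4 × (3.07 in)² = 7.402 in^2
Rod-side annular area A_ann = π/4 × (3.07² − 1.25²) = 6.175 in^2
For equal Q, v ∝ 1/A, so v_ret/v_ext = A_cap/A_ann.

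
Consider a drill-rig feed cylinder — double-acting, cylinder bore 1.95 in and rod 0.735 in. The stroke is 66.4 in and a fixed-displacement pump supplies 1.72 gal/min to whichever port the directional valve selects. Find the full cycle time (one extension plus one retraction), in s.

t ≈ 55.6 s

Cap-side area A_cap = π/4 × (1.95 in)² = 2.986 in^2
Rod-side annular area A_ann = π/4 × (1.95² − 0.735²) = 2.562 in^2
t_ext = A_cap·L/Q = 29.95 s
t_ret = A_ann·L/Q = 25.69 s
t_cycle = t_ext + t_ret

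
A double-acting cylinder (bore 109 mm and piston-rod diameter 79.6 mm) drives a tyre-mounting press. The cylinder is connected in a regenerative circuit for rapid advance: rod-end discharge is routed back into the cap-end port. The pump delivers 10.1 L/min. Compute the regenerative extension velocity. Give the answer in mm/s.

v ≈ 33.8 mm/s

In regeneration the rod-end outflow joins the pump flow into the cap end, so the net volume the pump must supply per unit advance equals the rod cross-section area.
Rod cross-section A_rod = π/4 × (79.6 mm)² = 4976 mm^2
v = Q_pump / A_rod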